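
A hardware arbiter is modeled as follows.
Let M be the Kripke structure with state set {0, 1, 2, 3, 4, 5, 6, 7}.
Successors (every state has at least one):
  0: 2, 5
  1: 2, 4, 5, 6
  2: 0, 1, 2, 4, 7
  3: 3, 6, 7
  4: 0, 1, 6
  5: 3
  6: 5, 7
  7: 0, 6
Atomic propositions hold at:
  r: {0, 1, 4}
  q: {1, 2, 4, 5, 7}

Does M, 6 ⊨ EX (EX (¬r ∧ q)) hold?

Sat(¬r) = {2, 3, 5, 6, 7}
Sat(¬r ∧ q) = {2, 5, 7}
Sat(EX (¬r ∧ q)) = {s : some successor in {2, 5, 7}} = {0, 1, 2, 3, 6}
Sat(EX (EX (¬r ∧ q))) = {s : some successor in {0, 1, 2, 3, 6}} = {0, 1, 2, 3, 4, 5, 7}
6 ∉ Sat(EX (EX (¬r ∧ q))) = {0, 1, 2, 3, 4, 5, 7}, so the formula does not hold at 6.

No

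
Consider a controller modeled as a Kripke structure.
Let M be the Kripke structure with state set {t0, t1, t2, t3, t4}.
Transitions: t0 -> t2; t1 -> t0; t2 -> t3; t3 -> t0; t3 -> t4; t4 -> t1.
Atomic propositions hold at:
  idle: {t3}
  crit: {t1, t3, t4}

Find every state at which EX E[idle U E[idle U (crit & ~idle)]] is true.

Sat(~idle) = {t0, t1, t2, t4}
Sat(crit & ~idle) = {t1, t4}
E[idle U (crit & ~idle)]: least fixpoint, start Z0 = Sat((crit & ~idle)) = {t1, t4}, add states in Sat(idle) with some successor in Z. Z1 = {t1, t3, t4}; fixed.
Sat(E[idle U (crit & ~idle)]) = {t1, t3, t4}
E[idle U E[idle U (crit & ~idle)]]: least fixpoint, start Z0 = Sat(E[idle U (crit & ~idle)]) = {t1, t3, t4}, add states in Sat(idle) with some successor in Z. Already a fixed point.
Sat(E[idle U E[idle U (crit & ~idle)]]) = {t1, t3, t4}
Sat(EX E[idle U E[idle U (crit & ~idle)]]) = {s : some successor in {t1, t3, t4}} = {t2, t3, t4}

{t2, t3, t4}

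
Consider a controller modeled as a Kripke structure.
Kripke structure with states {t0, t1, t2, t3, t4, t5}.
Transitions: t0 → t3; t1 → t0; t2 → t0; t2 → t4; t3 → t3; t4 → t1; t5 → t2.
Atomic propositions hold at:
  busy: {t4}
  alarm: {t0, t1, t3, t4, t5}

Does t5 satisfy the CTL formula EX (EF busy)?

Yes

EF busy: least fixpoint, start Z0 = {t4}, add states with some successor in Z. Z1 = {t2, t4}; Z2 = {t2, t4, t5}; fixed.
Sat(EF busy) = {t2, t4, t5}
Sat(EX (EF busy)) = {s : some successor in {t2, t4, t5}} = {t2, t5}
t5 ∈ Sat(EX (EF busy)) = {t2, t5}, so the formula holds at t5.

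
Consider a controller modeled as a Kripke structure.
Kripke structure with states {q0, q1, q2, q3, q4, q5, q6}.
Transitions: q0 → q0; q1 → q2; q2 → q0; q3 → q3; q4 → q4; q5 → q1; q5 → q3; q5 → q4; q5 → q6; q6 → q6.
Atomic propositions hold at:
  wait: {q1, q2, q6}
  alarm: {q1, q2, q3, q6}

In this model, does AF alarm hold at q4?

No

AF alarm: least fixpoint, start Z0 = {q1, q2, q3, q6}, add states with every successor in Z. Already a fixed point.
Sat(AF alarm) = {q1, q2, q3, q6}
q4 ∉ Sat(AF alarm) = {q1, q2, q3, q6}, so the formula does not hold at q4.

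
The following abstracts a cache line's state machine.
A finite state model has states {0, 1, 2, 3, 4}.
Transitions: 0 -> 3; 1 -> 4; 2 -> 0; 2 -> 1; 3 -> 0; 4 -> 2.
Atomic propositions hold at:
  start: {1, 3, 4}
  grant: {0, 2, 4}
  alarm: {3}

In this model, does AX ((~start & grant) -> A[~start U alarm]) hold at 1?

Yes

Sat(~start) = {0, 2}
Sat(~start & grant) = {0, 2}
A[~start U alarm]: least fixpoint, start Z0 = Sat(alarm) = {3}, add states in Sat(~start) with every successor in Z. Z1 = {0, 3}; fixed.
Sat(A[~start U alarm]) = {0, 3}
Sat((~start & grant) -> A[~start U alarm]) = {0, 1, 3, 4}
Sat(AX ((~start & grant) -> A[~start U alarm])) = {s : every successor in {0, 1, 3, 4}} = {0, 1, 2, 3}
1 ∈ Sat(AX ((~start & grant) -> A[~start U alarm])) = {0, 1, 2, 3}, so the formula holds at 1.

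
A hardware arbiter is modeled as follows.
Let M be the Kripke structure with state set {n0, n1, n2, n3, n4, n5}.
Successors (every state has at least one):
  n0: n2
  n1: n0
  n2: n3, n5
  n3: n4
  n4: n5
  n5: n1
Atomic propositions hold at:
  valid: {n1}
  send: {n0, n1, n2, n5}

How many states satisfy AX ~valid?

5

Sat(~valid) = {n0, n2, n3, n4, n5}
Sat(AX ~valid) = {s : every successor in {n0, n2, n3, n4, n5}} = {n0, n1, n2, n3, n4}
|Sat(AX ~valid)| = |{n0, n1, n2, n3, n4}| = 5.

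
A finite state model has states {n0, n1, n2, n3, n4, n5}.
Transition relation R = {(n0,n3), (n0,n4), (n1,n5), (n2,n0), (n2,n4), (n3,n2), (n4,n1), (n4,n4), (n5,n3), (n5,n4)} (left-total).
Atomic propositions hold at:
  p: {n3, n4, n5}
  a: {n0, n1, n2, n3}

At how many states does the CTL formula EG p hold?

EG p: greatest fixpoint, start Z0 = {n3, n4, n5}, keep only states in Sat with some successor in Z. Z1 = {n4, n5}; fixed.
Sat(EG p) = {n4, n5}
|Sat(EG p)| = |{n4, n5}| = 2.

2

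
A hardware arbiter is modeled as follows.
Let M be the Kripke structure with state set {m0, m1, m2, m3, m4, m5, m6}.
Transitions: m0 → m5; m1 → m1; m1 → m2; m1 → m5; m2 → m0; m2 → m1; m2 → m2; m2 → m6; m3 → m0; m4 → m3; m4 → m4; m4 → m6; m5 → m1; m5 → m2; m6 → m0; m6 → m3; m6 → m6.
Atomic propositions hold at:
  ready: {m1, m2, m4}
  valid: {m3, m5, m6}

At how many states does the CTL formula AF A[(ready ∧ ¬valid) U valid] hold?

Sat(¬valid) = {m0, m1, m2, m4}
Sat(ready ∧ ¬valid) = {m1, m2, m4}
A[(ready ∧ ¬valid) U valid]: least fixpoint, start Z0 = Sat(valid) = {m3, m5, m6}, add states in Sat(ready ∧ ¬valid) with every successor in Z. Already a fixed point.
Sat(A[(ready ∧ ¬valid) U valid]) = {m3, m5, m6}
AF A[(ready ∧ ¬valid) U valid]: least fixpoint, start Z0 = {m3, m5, m6}, add states with every successor in Z. Z1 = {m0, m3, m5, m6}; fixed.
Sat(AF A[(ready ∧ ¬valid) U valid]) = {m0, m3, m5, m6}
|Sat(AF A[(ready ∧ ¬valid) U valid])| = |{m0, m3, m5, m6}| = 4.

4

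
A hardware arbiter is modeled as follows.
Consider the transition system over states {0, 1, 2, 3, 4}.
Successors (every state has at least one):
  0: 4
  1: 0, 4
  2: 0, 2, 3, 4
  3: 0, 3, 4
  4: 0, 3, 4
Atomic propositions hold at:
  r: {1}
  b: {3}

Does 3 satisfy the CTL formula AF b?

AF b: least fixpoint, start Z0 = {3}, add states with every successor in Z. Already a fixed point.
Sat(AF b) = {3}
3 ∈ Sat(AF b) = {3}, so the formula holds at 3.

Yes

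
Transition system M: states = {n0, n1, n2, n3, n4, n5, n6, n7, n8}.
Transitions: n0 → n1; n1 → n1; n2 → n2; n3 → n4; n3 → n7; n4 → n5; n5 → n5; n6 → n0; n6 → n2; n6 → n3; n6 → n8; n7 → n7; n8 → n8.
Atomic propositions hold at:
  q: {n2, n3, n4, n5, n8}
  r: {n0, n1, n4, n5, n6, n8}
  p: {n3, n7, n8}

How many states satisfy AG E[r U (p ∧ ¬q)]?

1

Sat(¬q) = {n0, n1, n6, n7}
Sat(p ∧ ¬q) = {n7}
E[r U (p ∧ ¬q)]: least fixpoint, start Z0 = Sat((p ∧ ¬q)) = {n7}, add states in Sat(r) with some successor in Z. Already a fixed point.
Sat(E[r U (p ∧ ¬q)]) = {n7}
AG E[r U (p ∧ ¬q)]: greatest fixpoint, start Z0 = {n7}, keep only states in Sat with every successor in Z. Already a fixed point.
Sat(AG E[r U (p ∧ ¬q)]) = {n7}
|Sat(AG E[r U (p ∧ ¬q)])| = |{n7}| = 1.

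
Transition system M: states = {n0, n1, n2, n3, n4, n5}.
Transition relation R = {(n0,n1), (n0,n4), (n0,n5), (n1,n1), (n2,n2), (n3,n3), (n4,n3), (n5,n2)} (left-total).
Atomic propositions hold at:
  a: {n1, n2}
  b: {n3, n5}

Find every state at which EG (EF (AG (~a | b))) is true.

{n0, n3, n4}

Sat(~a) = {n0, n3, n4, n5}
Sat(~a | b) = {n0, n3, n4, n5}
AG (~a | b): greatest fixpoint, start Z0 = {n0, n3, n4, n5}, keep only states in Sat with every successor in Z. Z1 = {n3, n4}; fixed.
Sat(AG (~a | b)) = {n3, n4}
EF (AG (~a | b)): least fixpoint, start Z0 = {n3, n4}, add states with some successor in Z. Z1 = {n0, n3, n4}; fixed.
Sat(EF (AG (~a | b))) = {n0, n3, n4}
EG (EF (AG (~a | b))): greatest fixpoint, start Z0 = {n0, n3, n4}, keep only states in Sat with some successor in Z. Already a fixed point.
Sat(EG (EF (AG (~a | b)))) = {n0, n3, n4}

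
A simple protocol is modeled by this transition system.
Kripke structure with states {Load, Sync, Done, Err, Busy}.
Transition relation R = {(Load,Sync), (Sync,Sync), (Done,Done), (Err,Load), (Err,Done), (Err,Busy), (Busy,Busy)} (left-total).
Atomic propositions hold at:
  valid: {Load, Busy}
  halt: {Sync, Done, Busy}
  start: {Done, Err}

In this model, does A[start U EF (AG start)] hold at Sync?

AG start: greatest fixpoint, start Z0 = {Done, Err}, keep only states in Sat with every successor in Z. Z1 = {Done}; fixed.
Sat(AG start) = {Done}
EF (AG start): least fixpoint, start Z0 = {Done}, add states with some successor in Z. Z1 = {Done, Err}; fixed.
Sat(EF (AG start)) = {Done, Err}
A[start U EF (AG start)]: least fixpoint, start Z0 = Sat(EF (AG start)) = {Done, Err}, add states in Sat(start) with every successor in Z. Already a fixed point.
Sat(A[start U EF (AG start)]) = {Done, Err}
Sync ∉ Sat(A[start U EF (AG start)]) = {Done, Err}, so the formula does not hold at Sync.

No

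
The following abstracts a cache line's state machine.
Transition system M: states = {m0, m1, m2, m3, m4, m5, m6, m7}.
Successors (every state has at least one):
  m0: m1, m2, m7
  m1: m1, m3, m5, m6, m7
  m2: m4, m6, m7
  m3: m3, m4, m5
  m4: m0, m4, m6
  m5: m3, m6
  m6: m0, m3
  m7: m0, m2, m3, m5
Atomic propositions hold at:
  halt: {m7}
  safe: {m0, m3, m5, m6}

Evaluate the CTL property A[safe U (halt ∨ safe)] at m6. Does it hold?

Sat(halt ∨ safe) = {m0, m3, m5, m6, m7}
A[safe U (halt ∨ safe)]: least fixpoint, start Z0 = Sat((halt ∨ safe)) = {m0, m3, m5, m6, m7}, add states in Sat(safe) with every successor in Z. Already a fixed point.
Sat(A[safe U (halt ∨ safe)]) = {m0, m3, m5, m6, m7}
m6 ∈ Sat(A[safe U (halt ∨ safe)]) = {m0, m3, m5, m6, m7}, so the formula holds at m6.

Yes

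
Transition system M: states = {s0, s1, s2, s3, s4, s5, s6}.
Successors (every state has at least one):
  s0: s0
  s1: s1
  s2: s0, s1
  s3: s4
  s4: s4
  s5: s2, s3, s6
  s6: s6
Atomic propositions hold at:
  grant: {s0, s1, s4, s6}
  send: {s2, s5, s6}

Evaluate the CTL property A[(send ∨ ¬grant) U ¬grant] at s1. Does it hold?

Sat(¬grant) = {s2, s3, s5}
Sat(send ∨ ¬grant) = {s2, s3, s5, s6}
A[(send ∨ ¬grant) U ¬grant]: least fixpoint, start Z0 = Sat(¬grant) = {s2, s3, s5}, add states in Sat(send ∨ ¬grant) with every successor in Z. Already a fixed point.
Sat(A[(send ∨ ¬grant) U ¬grant]) = {s2, s3, s5}
s1 ∉ Sat(A[(send ∨ ¬grant) U ¬grant]) = {s2, s3, s5}, so the formula does not hold at s1.

No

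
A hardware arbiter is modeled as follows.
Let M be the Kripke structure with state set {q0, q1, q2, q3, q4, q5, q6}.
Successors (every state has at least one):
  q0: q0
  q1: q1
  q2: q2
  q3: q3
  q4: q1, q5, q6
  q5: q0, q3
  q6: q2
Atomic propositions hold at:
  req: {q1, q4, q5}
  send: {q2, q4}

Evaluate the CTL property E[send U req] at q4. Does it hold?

E[send U req]: least fixpoint, start Z0 = Sat(req) = {q1, q4, q5}, add states in Sat(send) with some successor in Z. Already a fixed point.
Sat(E[send U req]) = {q1, q4, q5}
q4 ∈ Sat(E[send U req]) = {q1, q4, q5}, so the formula holds at q4.

Yes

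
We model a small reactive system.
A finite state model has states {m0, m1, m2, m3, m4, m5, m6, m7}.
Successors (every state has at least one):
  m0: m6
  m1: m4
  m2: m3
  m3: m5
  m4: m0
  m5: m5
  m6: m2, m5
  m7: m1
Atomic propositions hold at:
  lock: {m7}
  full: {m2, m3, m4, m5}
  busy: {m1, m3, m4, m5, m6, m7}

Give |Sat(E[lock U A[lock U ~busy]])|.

Sat(~busy) = {m0, m2}
A[lock U ~busy]: least fixpoint, start Z0 = Sat(~busy) = {m0, m2}, add states in Sat(lock) with every successor in Z. Already a fixed point.
Sat(A[lock U ~busy]) = {m0, m2}
E[lock U A[lock U ~busy]]: least fixpoint, start Z0 = Sat(A[lock U ~busy]) = {m0, m2}, add states in Sat(lock) with some successor in Z. Already a fixed point.
Sat(E[lock U A[lock U ~busy]]) = {m0, m2}
|Sat(E[lock U A[lock U ~busy]])| = |{m0, m2}| = 2.

2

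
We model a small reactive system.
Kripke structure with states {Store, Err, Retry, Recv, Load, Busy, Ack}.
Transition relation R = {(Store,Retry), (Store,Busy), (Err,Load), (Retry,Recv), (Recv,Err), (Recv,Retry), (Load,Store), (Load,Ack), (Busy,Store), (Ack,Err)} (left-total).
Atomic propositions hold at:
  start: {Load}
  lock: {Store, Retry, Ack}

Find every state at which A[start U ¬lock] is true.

Sat(¬lock) = {Err, Recv, Load, Busy}
A[start U ¬lock]: least fixpoint, start Z0 = Sat(¬lock) = {Err, Recv, Load, Busy}, add states in Sat(start) with every successor in Z. Already a fixed point.
Sat(A[start U ¬lock]) = {Err, Recv, Load, Busy}

{Err, Recv, Load, Busy}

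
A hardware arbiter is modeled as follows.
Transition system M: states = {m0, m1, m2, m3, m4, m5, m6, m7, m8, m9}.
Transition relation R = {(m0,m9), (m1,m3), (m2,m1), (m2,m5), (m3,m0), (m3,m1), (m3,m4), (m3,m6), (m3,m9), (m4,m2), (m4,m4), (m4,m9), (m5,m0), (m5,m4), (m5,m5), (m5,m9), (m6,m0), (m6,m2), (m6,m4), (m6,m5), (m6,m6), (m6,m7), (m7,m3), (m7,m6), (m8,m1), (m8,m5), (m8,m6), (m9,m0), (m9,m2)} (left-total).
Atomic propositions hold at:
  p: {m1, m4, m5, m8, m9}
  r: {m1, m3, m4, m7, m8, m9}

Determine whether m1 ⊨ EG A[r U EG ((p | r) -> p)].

No

Sat(p | r) = {m1, m3, m4, m5, m7, m8, m9}
Sat((p | r) -> p) = {m0, m1, m2, m4, m5, m6, m8, m9}
EG ((p | r) -> p): greatest fixpoint, start Z0 = {m0, m1, m2, m4, m5, m6, m8, m9}, keep only states in Sat with some successor in Z. Z1 = {m0, m2, m4, m5, m6, m8, m9}; fixed.
Sat(EG ((p | r) -> p)) = {m0, m2, m4, m5, m6, m8, m9}
A[r U EG ((p | r) -> p)]: least fixpoint, start Z0 = Sat(EG ((p | r) -> p)) = {m0, m2, m4, m5, m6, m8, m9}, add states in Sat(r) with every successor in Z. Already a fixed point.
Sat(A[r U EG ((p | r) -> p)]) = {m0, m2, m4, m5, m6, m8, m9}
EG A[r U EG ((p | r) -> p)]: greatest fixpoint, start Z0 = {m0, m2, m4, m5, m6, m8, m9}, keep only states in Sat with some successor in Z. Already a fixed point.
Sat(EG A[r U EG ((p | r) -> p)]) = {m0, m2, m4, m5, m6, m8, m9}
m1 ∉ Sat(EG A[r U EG ((p | r) -> p)]) = {m0, m2, m4, m5, m6, m8, m9}, so the formula does not hold at m1.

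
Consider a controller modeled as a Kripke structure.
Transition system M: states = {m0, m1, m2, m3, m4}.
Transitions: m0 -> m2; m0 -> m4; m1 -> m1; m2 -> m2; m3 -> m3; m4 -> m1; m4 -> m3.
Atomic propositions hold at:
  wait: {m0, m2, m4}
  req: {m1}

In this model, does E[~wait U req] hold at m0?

No

Sat(~wait) = {m1, m3}
E[~wait U req]: least fixpoint, start Z0 = Sat(req) = {m1}, add states in Sat(~wait) with some successor in Z. Already a fixed point.
Sat(E[~wait U req]) = {m1}
m0 ∉ Sat(E[~wait U req]) = {m1}, so the formula does not hold at m0.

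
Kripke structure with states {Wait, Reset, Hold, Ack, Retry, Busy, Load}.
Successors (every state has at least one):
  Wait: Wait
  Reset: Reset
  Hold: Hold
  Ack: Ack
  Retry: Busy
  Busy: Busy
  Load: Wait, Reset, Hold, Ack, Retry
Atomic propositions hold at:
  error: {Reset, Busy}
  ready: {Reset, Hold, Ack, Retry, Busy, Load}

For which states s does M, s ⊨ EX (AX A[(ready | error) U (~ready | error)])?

Sat(ready | error) = {Reset, Hold, Ack, Retry, Busy, Load}
Sat(~ready) = {Wait}
Sat(~ready | error) = {Wait, Reset, Busy}
A[(ready | error) U (~ready | error)]: least fixpoint, start Z0 = Sat((~ready | error)) = {Wait, Reset, Busy}, add states in Sat(ready | error) with every successor in Z. Z1 = {Wait, Reset, Retry, Busy}; fixed.
Sat(A[(ready | error) U (~ready | error)]) = {Wait, Reset, Retry, Busy}
Sat(AX A[(ready | error) U (~ready | error)]) = {s : every successor in {Wait, Reset, Retry, Busy}} = {Wait, Reset, Retry, Busy}
Sat(EX (AX A[(ready | error) U (~ready | error)])) = {s : some successor in {Wait, Reset, Retry, Busy}} = {Wait, Reset, Retry, Busy, Load}

{Wait, Reset, Retry, Busy, Load}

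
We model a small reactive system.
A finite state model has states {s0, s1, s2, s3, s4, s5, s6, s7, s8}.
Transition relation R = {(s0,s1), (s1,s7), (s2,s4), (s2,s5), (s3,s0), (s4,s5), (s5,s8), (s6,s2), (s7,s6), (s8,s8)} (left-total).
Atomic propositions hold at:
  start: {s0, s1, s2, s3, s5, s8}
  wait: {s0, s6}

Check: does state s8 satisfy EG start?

EG start: greatest fixpoint, start Z0 = {s0, s1, s2, s3, s5, s8}, keep only states in Sat with some successor in Z. Z1 = {s0, s2, s3, s5, s8}; Z2 = {s2, s3, s5, s8}; Z3 = {s2, s5, s8}; fixed.
Sat(EG start) = {s2, s5, s8}
s8 ∈ Sat(EG start) = {s2, s5, s8}, so the formula holds at s8.

Yes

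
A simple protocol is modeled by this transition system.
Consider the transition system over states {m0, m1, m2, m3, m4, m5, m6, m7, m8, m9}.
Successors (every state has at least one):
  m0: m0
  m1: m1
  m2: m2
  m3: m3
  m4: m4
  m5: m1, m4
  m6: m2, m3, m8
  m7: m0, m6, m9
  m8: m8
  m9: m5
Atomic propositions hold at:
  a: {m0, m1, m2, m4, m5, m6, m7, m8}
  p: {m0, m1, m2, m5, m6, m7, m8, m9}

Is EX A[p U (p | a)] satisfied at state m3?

Sat(p | a) = {m0, m1, m2, m4, m5, m6, m7, m8, m9}
A[p U (p | a)]: least fixpoint, start Z0 = Sat((p | a)) = {m0, m1, m2, m4, m5, m6, m7, m8, m9}, add states in Sat(p) with every successor in Z. Already a fixed point.
Sat(A[p U (p | a)]) = {m0, m1, m2, m4, m5, m6, m7, m8, m9}
Sat(EX A[p U (p | a)]) = {s : some successor in {m0, m1, m2, m4, m5, m6, m7, m8, m9}} = {m0, m1, m2, m4, m5, m6, m7, m8, m9}
m3 ∉ Sat(EX A[p U (p | a)]) = {m0, m1, m2, m4, m5, m6, m7, m8, m9}, so the formula does not hold at m3.

No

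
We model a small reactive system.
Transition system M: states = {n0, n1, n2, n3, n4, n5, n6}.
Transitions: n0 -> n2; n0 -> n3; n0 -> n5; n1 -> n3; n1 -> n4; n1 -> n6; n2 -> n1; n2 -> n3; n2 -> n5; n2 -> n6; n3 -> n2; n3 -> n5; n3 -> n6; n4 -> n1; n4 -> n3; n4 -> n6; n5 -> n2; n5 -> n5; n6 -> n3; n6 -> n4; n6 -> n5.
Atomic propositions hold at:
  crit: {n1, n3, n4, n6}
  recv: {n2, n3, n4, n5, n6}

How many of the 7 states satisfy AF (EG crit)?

EG crit: greatest fixpoint, start Z0 = {n1, n3, n4, n6}, keep only states in Sat with some successor in Z. Already a fixed point.
Sat(EG crit) = {n1, n3, n4, n6}
AF (EG crit): least fixpoint, start Z0 = {n1, n3, n4, n6}, add states with every successor in Z. Already a fixed point.
Sat(AF (EG crit)) = {n1, n3, n4, n6}
|Sat(AF (EG crit))| = |{n1, n3, n4, n6}| = 4.

4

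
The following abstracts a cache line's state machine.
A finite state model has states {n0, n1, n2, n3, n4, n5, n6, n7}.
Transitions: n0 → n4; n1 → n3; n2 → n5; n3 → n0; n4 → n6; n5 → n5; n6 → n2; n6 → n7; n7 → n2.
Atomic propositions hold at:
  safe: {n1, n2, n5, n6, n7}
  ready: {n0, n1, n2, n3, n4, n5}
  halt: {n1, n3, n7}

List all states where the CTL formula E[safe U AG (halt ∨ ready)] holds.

{n2, n5, n6, n7}

Sat(halt ∨ ready) = {n0, n1, n2, n3, n4, n5, n7}
AG (halt ∨ ready): greatest fixpoint, start Z0 = {n0, n1, n2, n3, n4, n5, n7}, keep only states in Sat with every successor in Z. Z1 = {n0, n1, n2, n3, n5, n7}; Z2 = {n1, n2, n3, n5, n7}; Z3 = {n1, n2, n5, n7}; Z4 = {n2, n5, n7}; fixed.
Sat(AG (halt ∨ ready)) = {n2, n5, n7}
E[safe U AG (halt ∨ ready)]: least fixpoint, start Z0 = Sat(AG (halt ∨ ready)) = {n2, n5, n7}, add states in Sat(safe) with some successor in Z. Z1 = {n2, n5, n6, n7}; fixed.
Sat(E[safe U AG (halt ∨ ready)]) = {n2, n5, n6, n7}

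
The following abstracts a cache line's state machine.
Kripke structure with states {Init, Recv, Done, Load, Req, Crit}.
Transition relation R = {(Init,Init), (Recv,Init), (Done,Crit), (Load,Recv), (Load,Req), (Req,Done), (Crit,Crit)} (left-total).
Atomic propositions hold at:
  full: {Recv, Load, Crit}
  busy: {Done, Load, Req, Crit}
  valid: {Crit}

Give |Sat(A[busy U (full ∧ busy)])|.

Sat(full ∧ busy) = {Load, Crit}
A[busy U (full ∧ busy)]: least fixpoint, start Z0 = Sat((full ∧ busy)) = {Load, Crit}, add states in Sat(busy) with every successor in Z. Z1 = {Done, Load, Crit}; Z2 = {Done, Load, Req, Crit}; fixed.
Sat(A[busy U (full ∧ busy)]) = {Done, Load, Req, Crit}
|Sat(A[busy U (full ∧ busy)])| = |{Done, Load, Req, Crit}| = 4.

4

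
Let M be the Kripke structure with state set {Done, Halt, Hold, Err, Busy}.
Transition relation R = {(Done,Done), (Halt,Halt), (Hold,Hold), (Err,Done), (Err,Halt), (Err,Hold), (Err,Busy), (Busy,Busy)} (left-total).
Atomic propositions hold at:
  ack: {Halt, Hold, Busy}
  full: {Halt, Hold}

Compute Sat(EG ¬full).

{Done, Err, Busy}

Sat(¬full) = {Done, Err, Busy}
EG ¬full: greatest fixpoint, start Z0 = {Done, Err, Busy}, keep only states in Sat with some successor in Z. Already a fixed point.
Sat(EG ¬full) = {Done, Err, Busy}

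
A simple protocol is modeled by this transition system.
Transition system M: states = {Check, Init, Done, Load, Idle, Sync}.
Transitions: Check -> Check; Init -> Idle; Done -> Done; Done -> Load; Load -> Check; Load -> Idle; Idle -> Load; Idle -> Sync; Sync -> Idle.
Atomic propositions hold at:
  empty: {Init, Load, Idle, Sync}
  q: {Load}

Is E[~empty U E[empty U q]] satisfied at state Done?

Yes

Sat(~empty) = {Check, Done}
E[empty U q]: least fixpoint, start Z0 = Sat(q) = {Load}, add states in Sat(empty) with some successor in Z. Z1 = {Load, Idle}; Z2 = {Init, Load, Idle, Sync}; fixed.
Sat(E[empty U q]) = {Init, Load, Idle, Sync}
E[~empty U E[empty U q]]: least fixpoint, start Z0 = Sat(E[empty U q]) = {Init, Load, Idle, Sync}, add states in Sat(~empty) with some successor in Z. Z1 = {Init, Done, Load, Idle, Sync}; fixed.
Sat(E[~empty U E[empty U q]]) = {Init, Done, Load, Idle, Sync}
Done ∈ Sat(E[~empty U E[empty U q]]) = {Init, Done, Load, Idle, Sync}, so the formula holds at Done.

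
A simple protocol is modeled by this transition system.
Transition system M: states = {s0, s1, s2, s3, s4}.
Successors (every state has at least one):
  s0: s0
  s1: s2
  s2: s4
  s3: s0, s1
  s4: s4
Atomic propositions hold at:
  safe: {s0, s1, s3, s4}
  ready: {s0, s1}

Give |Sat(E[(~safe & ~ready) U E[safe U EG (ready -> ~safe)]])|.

Sat(~safe) = {s2}
Sat(~ready) = {s2, s3, s4}
Sat(~safe & ~ready) = {s2}
Sat(ready -> ~safe) = {s2, s3, s4}
EG (ready -> ~safe): greatest fixpoint, start Z0 = {s2, s3, s4}, keep only states in Sat with some successor in Z. Z1 = {s2, s4}; fixed.
Sat(EG (ready -> ~safe)) = {s2, s4}
E[safe U EG (ready -> ~safe)]: least fixpoint, start Z0 = Sat(EG (ready -> ~safe)) = {s2, s4}, add states in Sat(safe) with some successor in Z. Z1 = {s1, s2, s4}; Z2 = {s1, s2, s3, s4}; fixed.
Sat(E[safe U EG (ready -> ~safe)]) = {s1, s2, s3, s4}
E[(~safe & ~ready) U E[safe U EG (ready -> ~safe)]]: least fixpoint, start Z0 = Sat(E[safe U EG (ready -> ~safe)]) = {s1, s2, s3, s4}, add states in Sat(~safe & ~ready) with some successor in Z. Already a fixed point.
Sat(E[(~safe & ~ready) U E[safe U EG (ready -> ~safe)]]) = {s1, s2, s3, s4}
|Sat(E[(~safe & ~ready) U E[safe U EG (ready -> ~safe)]])| = |{s1, s2, s3, s4}| = 4.

4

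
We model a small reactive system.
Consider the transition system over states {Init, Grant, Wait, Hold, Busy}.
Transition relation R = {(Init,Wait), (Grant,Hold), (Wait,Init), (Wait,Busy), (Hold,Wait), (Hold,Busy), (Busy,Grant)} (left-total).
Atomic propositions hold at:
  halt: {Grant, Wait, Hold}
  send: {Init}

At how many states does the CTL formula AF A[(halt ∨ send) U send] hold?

1

Sat(halt ∨ send) = {Init, Grant, Wait, Hold}
A[(halt ∨ send) U send]: least fixpoint, start Z0 = Sat(send) = {Init}, add states in Sat(halt ∨ send) with every successor in Z. Already a fixed point.
Sat(A[(halt ∨ send) U send]) = {Init}
AF A[(halt ∨ send) U send]: least fixpoint, start Z0 = {Init}, add states with every successor in Z. Already a fixed point.
Sat(AF A[(halt ∨ send) U send]) = {Init}
|Sat(AF A[(halt ∨ send) U send])| = |{Init}| = 1.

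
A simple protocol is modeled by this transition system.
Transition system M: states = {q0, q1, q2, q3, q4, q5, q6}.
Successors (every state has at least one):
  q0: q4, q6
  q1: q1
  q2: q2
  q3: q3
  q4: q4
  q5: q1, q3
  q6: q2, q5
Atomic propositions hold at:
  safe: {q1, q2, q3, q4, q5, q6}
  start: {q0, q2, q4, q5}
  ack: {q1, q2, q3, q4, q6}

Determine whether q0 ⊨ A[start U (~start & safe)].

No

Sat(~start) = {q1, q3, q6}
Sat(~start & safe) = {q1, q3, q6}
A[start U (~start & safe)]: least fixpoint, start Z0 = Sat((~start & safe)) = {q1, q3, q6}, add states in Sat(start) with every successor in Z. Z1 = {q1, q3, q5, q6}; fixed.
Sat(A[start U (~start & safe)]) = {q1, q3, q5, q6}
q0 ∉ Sat(A[start U (~start & safe)]) = {q1, q3, q5, q6}, so the formula does not hold at q0.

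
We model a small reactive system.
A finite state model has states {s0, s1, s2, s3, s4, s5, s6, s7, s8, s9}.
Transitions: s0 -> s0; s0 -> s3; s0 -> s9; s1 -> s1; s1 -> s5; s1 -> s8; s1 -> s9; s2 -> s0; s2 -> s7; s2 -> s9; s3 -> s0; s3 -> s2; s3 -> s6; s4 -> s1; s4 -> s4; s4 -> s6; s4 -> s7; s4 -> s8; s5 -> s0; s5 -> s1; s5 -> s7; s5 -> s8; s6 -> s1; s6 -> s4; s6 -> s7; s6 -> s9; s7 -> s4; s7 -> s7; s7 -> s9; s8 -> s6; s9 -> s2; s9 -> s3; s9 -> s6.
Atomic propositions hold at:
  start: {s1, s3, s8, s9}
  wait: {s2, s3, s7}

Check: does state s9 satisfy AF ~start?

Sat(~start) = {s0, s2, s4, s5, s6, s7}
AF ~start: least fixpoint, start Z0 = {s0, s2, s4, s5, s6, s7}, add states with every successor in Z. Z1 = {s0, s2, s3, s4, s5, s6, s7, s8}; Z2 = {s0, s2, s3, s4, s5, s6, s7, s8, s9}; fixed.
Sat(AF ~start) = {s0, s2, s3, s4, s5, s6, s7, s8, s9}
s9 ∈ Sat(AF ~start) = {s0, s2, s3, s4, s5, s6, s7, s8, s9}, so the formula holds at s9.

Yes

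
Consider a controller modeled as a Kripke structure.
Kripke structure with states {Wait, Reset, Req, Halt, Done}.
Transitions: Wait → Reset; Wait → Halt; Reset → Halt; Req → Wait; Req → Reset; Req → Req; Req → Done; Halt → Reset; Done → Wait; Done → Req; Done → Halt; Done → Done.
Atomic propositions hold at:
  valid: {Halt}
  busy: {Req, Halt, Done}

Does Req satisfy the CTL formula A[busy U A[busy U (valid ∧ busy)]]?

No

Sat(valid ∧ busy) = {Halt}
A[busy U (valid ∧ busy)]: least fixpoint, start Z0 = Sat((valid ∧ busy)) = {Halt}, add states in Sat(busy) with every successor in Z. Already a fixed point.
Sat(A[busy U (valid ∧ busy)]) = {Halt}
A[busy U A[busy U (valid ∧ busy)]]: least fixpoint, start Z0 = Sat(A[busy U (valid ∧ busy)]) = {Halt}, add states in Sat(busy) with every successor in Z. Already a fixed point.
Sat(A[busy U A[busy U (valid ∧ busy)]]) = {Halt}
Req ∉ Sat(A[busy U A[busy U (valid ∧ busy)]]) = {Halt}, so the formula does not hold at Req.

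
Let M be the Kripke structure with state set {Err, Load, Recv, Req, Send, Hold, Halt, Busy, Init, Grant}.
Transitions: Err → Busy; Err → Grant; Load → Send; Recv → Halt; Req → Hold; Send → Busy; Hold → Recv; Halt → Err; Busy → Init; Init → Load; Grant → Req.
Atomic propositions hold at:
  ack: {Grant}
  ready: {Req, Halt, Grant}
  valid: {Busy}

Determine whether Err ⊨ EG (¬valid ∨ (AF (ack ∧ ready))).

Yes

Sat(¬valid) = {Err, Load, Recv, Req, Send, Hold, Halt, Init, Grant}
Sat(ack ∧ ready) = {Grant}
AF (ack ∧ ready): least fixpoint, start Z0 = {Grant}, add states with every successor in Z. Already a fixed point.
Sat(AF (ack ∧ ready)) = {Grant}
Sat(¬valid ∨ (AF (ack ∧ ready))) = {Err, Load, Recv, Req, Send, Hold, Halt, Init, Grant}
EG (¬valid ∨ (AF (ack ∧ ready))): greatest fixpoint, start Z0 = {Err, Load, Recv, Req, Send, Hold, Halt, Init, Grant}, keep only states in Sat with some successor in Z. Z1 = {Err, Load, Recv, Req, Hold, Halt, Init, Grant}; Z2 = {Err, Recv, Req, Hold, Halt, Init, Grant}; Z3 = {Err, Recv, Req, Hold, Halt, Grant}; fixed.
Sat(EG (¬valid ∨ (AF (ack ∧ ready)))) = {Err, Recv, Req, Hold, Halt, Grant}
Err ∈ Sat(EG (¬valid ∨ (AF (ack ∧ ready)))) = {Err, Recv, Req, Hold, Halt, Grant}, so the formula holds at Err.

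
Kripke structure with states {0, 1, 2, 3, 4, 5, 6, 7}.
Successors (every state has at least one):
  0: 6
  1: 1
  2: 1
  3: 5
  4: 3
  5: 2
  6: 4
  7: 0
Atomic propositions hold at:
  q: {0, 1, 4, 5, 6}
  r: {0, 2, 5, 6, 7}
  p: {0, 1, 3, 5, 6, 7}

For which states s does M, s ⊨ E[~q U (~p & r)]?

Sat(~q) = {2, 3, 7}
Sat(~p) = {2, 4}
Sat(~p & r) = {2}
E[~q U (~p & r)]: least fixpoint, start Z0 = Sat((~p & r)) = {2}, add states in Sat(~q) with some successor in Z. Already a fixed point.
Sat(E[~q U (~p & r)]) = {2}

{2}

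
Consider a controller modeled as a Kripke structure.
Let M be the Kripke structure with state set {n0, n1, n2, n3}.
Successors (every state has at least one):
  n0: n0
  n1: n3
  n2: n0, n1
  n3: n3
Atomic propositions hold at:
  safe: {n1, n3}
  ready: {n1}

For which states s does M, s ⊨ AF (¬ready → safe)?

Sat(¬ready) = {n0, n2, n3}
Sat(¬ready → safe) = {n1, n3}
AF (¬ready → safe): least fixpoint, start Z0 = {n1, n3}, add states with every successor in Z. Already a fixed point.
Sat(AF (¬ready → safe)) = {n1, n3}

{n1, n3}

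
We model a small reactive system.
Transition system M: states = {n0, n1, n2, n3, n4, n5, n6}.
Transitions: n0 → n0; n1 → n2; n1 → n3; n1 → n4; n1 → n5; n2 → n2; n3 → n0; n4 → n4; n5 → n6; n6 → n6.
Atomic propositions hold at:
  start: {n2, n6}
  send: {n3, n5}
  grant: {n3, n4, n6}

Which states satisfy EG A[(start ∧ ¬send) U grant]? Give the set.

Sat(¬send) = {n0, n1, n2, n4, n6}
Sat(start ∧ ¬send) = {n2, n6}
A[(start ∧ ¬send) U grant]: least fixpoint, start Z0 = Sat(grant) = {n3, n4, n6}, add states in Sat(start ∧ ¬send) with every successor in Z. Already a fixed point.
Sat(A[(start ∧ ¬send) U grant]) = {n3, n4, n6}
EG A[(start ∧ ¬send) U grant]: greatest fixpoint, start Z0 = {n3, n4, n6}, keep only states in Sat with some successor in Z. Z1 = {n4, n6}; fixed.
Sat(EG A[(start ∧ ¬send) U grant]) = {n4, n6}

{n4, n6}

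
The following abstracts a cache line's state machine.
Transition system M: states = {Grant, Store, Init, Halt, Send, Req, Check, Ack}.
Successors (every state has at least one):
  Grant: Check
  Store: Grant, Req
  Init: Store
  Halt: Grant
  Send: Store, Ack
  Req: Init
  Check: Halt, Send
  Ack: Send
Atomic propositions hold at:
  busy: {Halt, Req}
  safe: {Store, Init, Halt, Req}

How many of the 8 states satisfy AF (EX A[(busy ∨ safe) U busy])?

Sat(busy ∨ safe) = {Store, Init, Halt, Req}
A[(busy ∨ safe) U busy]: least fixpoint, start Z0 = Sat(busy) = {Halt, Req}, add states in Sat(busy ∨ safe) with every successor in Z. Already a fixed point.
Sat(A[(busy ∨ safe) U busy]) = {Halt, Req}
Sat(EX A[(busy ∨ safe) U busy]) = {s : some successor in {Halt, Req}} = {Store, Check}
AF (EX A[(busy ∨ safe) U busy]): least fixpoint, start Z0 = {Store, Check}, add states with every successor in Z. Z1 = {Grant, Store, Init, Check}; Z2 = {Grant, Store, Init, Halt, Req, Check}; fixed.
Sat(AF (EX A[(busy ∨ safe) U busy])) = {Grant, Store, Init, Halt, Req, Check}
|Sat(AF (EX A[(busy ∨ safe) U busy]))| = |{Grant, Store, Init, Halt, Req, Check}| = 6.

6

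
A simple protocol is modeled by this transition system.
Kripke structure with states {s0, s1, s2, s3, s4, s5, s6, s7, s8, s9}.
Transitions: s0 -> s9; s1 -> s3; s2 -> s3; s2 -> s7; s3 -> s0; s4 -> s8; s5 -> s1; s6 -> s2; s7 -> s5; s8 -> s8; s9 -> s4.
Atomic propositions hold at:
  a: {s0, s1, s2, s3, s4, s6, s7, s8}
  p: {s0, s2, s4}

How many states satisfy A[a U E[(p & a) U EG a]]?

2

Sat(p & a) = {s0, s2, s4}
EG a: greatest fixpoint, start Z0 = {s0, s1, s2, s3, s4, s6, s7, s8}, keep only states in Sat with some successor in Z. Z1 = {s1, s2, s3, s4, s6, s8}; Z2 = {s1, s2, s4, s6, s8}; Z3 = {s4, s6, s8}; Z4 = {s4, s8}; fixed.
Sat(EG a) = {s4, s8}
E[(p & a) U EG a]: least fixpoint, start Z0 = Sat(EG a) = {s4, s8}, add states in Sat(p & a) with some successor in Z. Already a fixed point.
Sat(E[(p & a) U EG a]) = {s4, s8}
A[a U E[(p & a) U EG a]]: least fixpoint, start Z0 = Sat(E[(p & a) U EG a]) = {s4, s8}, add states in Sat(a) with every successor in Z. Already a fixed point.
Sat(A[a U E[(p & a) U EG a]]) = {s4, s8}
|Sat(A[a U E[(p & a) U EG a]])| = |{s4, s8}| = 2.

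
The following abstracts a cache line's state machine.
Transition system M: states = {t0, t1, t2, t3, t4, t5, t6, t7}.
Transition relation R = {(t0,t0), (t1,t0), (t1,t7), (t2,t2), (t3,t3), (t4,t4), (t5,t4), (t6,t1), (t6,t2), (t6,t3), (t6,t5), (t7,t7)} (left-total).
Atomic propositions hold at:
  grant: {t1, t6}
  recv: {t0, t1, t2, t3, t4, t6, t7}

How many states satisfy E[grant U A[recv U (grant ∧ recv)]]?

Sat(grant ∧ recv) = {t1, t6}
A[recv U (grant ∧ recv)]: least fixpoint, start Z0 = Sat((grant ∧ recv)) = {t1, t6}, add states in Sat(recv) with every successor in Z. Already a fixed point.
Sat(A[recv U (grant ∧ recv)]) = {t1, t6}
E[grant U A[recv U (grant ∧ recv)]]: least fixpoint, start Z0 = Sat(A[recv U (grant ∧ recv)]) = {t1, t6}, add states in Sat(grant) with some successor in Z. Already a fixed point.
Sat(E[grant U A[recv U (grant ∧ recv)]]) = {t1, t6}
|Sat(E[grant U A[recv U (grant ∧ recv)]])| = |{t1, t6}| = 2.

2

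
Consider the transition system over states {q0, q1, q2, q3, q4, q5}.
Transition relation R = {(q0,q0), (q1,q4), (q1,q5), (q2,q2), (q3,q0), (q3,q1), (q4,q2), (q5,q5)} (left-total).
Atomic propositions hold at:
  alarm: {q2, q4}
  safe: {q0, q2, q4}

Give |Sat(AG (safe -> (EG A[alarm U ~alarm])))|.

2

Sat(~alarm) = {q0, q1, q3, q5}
A[alarm U ~alarm]: least fixpoint, start Z0 = Sat(~alarm) = {q0, q1, q3, q5}, add states in Sat(alarm) with every successor in Z. Already a fixed point.
Sat(A[alarm U ~alarm]) = {q0, q1, q3, q5}
EG A[alarm U ~alarm]: greatest fixpoint, start Z0 = {q0, q1, q3, q5}, keep only states in Sat with some successor in Z. Already a fixed point.
Sat(EG A[alarm U ~alarm]) = {q0, q1, q3, q5}
Sat(safe -> (EG A[alarm U ~alarm])) = {q0, q1, q3, q5}
AG (safe -> (EG A[alarm U ~alarm])): greatest fixpoint, start Z0 = {q0, q1, q3, q5}, keep only states in Sat with every successor in Z. Z1 = {q0, q3, q5}; Z2 = {q0, q5}; fixed.
Sat(AG (safe -> (EG A[alarm U ~alarm]))) = {q0, q5}
|Sat(AG (safe -> (EG A[alarm U ~alarm])))| = |{q0, q5}| = 2.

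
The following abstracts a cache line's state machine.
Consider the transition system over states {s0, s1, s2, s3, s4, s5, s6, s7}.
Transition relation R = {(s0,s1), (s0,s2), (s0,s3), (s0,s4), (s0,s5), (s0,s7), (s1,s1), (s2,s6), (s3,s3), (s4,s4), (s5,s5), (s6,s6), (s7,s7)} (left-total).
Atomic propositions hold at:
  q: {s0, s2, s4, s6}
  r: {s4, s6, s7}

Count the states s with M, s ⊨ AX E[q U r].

4

E[q U r]: least fixpoint, start Z0 = Sat(r) = {s4, s6, s7}, add states in Sat(q) with some successor in Z. Z1 = {s0, s2, s4, s6, s7}; fixed.
Sat(E[q U r]) = {s0, s2, s4, s6, s7}
Sat(AX E[q U r]) = {s : every successor in {s0, s2, s4, s6, s7}} = {s2, s4, s6, s7}
|Sat(AX E[q U r])| = |{s2, s4, s6, s7}| = 4.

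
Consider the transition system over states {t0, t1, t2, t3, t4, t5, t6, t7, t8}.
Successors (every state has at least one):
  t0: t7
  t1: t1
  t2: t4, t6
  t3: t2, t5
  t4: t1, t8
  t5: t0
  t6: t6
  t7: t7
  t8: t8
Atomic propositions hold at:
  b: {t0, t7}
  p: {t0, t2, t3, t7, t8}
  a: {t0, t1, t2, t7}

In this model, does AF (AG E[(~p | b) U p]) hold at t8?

Yes

Sat(~p) = {t1, t4, t5, t6}
Sat(~p | b) = {t0, t1, t4, t5, t6, t7}
E[(~p | b) U p]: least fixpoint, start Z0 = Sat(p) = {t0, t2, t3, t7, t8}, add states in Sat(~p | b) with some successor in Z. Z1 = {t0, t2, t3, t4, t5, t7, t8}; fixed.
Sat(E[(~p | b) U p]) = {t0, t2, t3, t4, t5, t7, t8}
AG E[(~p | b) U p]: greatest fixpoint, start Z0 = {t0, t2, t3, t4, t5, t7, t8}, keep only states in Sat with every successor in Z. Z1 = {t0, t3, t5, t7, t8}; Z2 = {t0, t5, t7, t8}; fixed.
Sat(AG E[(~p | b) U p]) = {t0, t5, t7, t8}
AF (AG E[(~p | b) U p]): least fixpoint, start Z0 = {t0, t5, t7, t8}, add states with every successor in Z. Already a fixed point.
Sat(AF (AG E[(~p | b) U p])) = {t0, t5, t7, t8}
t8 ∈ Sat(AF (AG E[(~p | b) U p])) = {t0, t5, t7, t8}, so the formula holds at t8.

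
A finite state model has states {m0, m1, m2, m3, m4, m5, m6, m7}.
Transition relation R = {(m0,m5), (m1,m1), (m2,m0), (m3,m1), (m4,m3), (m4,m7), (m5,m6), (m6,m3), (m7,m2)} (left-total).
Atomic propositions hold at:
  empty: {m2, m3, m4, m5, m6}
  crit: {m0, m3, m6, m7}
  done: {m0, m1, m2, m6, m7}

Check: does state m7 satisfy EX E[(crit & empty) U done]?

Sat(crit & empty) = {m3, m6}
E[(crit & empty) U done]: least fixpoint, start Z0 = Sat(done) = {m0, m1, m2, m6, m7}, add states in Sat(crit & empty) with some successor in Z. Z1 = {m0, m1, m2, m3, m6, m7}; fixed.
Sat(E[(crit & empty) U done]) = {m0, m1, m2, m3, m6, m7}
Sat(EX E[(crit & empty) U done]) = {s : some successor in {m0, m1, m2, m3, m6, m7}} = {m1, m2, m3, m4, m5, m6, m7}
m7 ∈ Sat(EX E[(crit & empty) U done]) = {m1, m2, m3, m4, m5, m6, m7}, so the formula holds at m7.

Yes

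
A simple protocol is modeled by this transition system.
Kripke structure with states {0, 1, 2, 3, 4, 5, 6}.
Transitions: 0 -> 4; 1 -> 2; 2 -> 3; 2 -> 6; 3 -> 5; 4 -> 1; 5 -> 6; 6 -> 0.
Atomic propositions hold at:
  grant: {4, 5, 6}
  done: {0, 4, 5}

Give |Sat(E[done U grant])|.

4

E[done U grant]: least fixpoint, start Z0 = Sat(grant) = {4, 5, 6}, add states in Sat(done) with some successor in Z. Z1 = {0, 4, 5, 6}; fixed.
Sat(E[done U grant]) = {0, 4, 5, 6}
|Sat(E[done U grant])| = |{0, 4, 5, 6}| = 4.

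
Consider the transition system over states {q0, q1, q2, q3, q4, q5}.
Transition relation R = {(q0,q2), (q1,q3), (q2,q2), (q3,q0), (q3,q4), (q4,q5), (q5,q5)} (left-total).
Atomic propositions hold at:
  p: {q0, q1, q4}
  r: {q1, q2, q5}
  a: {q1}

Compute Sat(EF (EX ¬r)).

Sat(¬r) = {q0, q3, q4}
Sat(EX ¬r) = {s : some successor in {q0, q3, q4}} = {q1, q3}
EF (EX ¬r): least fixpoint, start Z0 = {q1, q3}, add states with some successor in Z. Already a fixed point.
Sat(EF (EX ¬r)) = {q1, q3}

{q1, q3}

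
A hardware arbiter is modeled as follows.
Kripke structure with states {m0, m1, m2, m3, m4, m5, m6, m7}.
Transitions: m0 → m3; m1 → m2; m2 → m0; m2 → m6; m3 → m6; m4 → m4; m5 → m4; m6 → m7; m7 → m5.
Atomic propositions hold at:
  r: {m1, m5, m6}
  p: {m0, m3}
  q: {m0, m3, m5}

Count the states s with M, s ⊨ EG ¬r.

Sat(¬r) = {m0, m2, m3, m4, m7}
EG ¬r: greatest fixpoint, start Z0 = {m0, m2, m3, m4, m7}, keep only states in Sat with some successor in Z. Z1 = {m0, m2, m4}; Z2 = {m2, m4}; Z3 = {m4}; fixed.
Sat(EG ¬r) = {m4}
|Sat(EG ¬r)| = |{m4}| = 1.

1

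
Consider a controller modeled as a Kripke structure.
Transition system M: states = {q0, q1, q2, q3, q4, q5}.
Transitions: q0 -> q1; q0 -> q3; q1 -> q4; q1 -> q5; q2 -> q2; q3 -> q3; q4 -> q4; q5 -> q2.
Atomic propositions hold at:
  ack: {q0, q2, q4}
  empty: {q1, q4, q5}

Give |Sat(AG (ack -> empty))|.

2

Sat(ack -> empty) = {q1, q3, q4, q5}
AG (ack -> empty): greatest fixpoint, start Z0 = {q1, q3, q4, q5}, keep only states in Sat with every successor in Z. Z1 = {q1, q3, q4}; Z2 = {q3, q4}; fixed.
Sat(AG (ack -> empty)) = {q3, q4}
|Sat(AG (ack -> empty))| = |{q3, q4}| = 2.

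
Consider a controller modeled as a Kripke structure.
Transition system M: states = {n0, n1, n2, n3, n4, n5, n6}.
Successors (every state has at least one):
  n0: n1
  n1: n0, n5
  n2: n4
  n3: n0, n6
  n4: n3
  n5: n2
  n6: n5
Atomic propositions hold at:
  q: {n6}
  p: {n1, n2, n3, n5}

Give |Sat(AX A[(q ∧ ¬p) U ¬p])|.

Sat(¬p) = {n0, n4, n6}
Sat(q ∧ ¬p) = {n6}
A[(q ∧ ¬p) U ¬p]: least fixpoint, start Z0 = Sat(¬p) = {n0, n4, n6}, add states in Sat(q ∧ ¬p) with every successor in Z. Already a fixed point.
Sat(A[(q ∧ ¬p) U ¬p]) = {n0, n4, n6}
Sat(AX A[(q ∧ ¬p) U ¬p]) = {s : every successor in {n0, n4, n6}} = {n2, n3}
|Sat(AX A[(q ∧ ¬p) U ¬p])| = |{n2, n3}| = 2.

2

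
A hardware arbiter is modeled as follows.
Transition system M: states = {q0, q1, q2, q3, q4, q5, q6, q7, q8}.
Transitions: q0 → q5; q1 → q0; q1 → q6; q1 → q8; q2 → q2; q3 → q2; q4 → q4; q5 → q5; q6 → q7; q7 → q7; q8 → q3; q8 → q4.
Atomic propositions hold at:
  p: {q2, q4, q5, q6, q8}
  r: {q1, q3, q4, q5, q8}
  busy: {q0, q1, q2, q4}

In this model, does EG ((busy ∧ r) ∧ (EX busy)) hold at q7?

No

Sat(busy ∧ r) = {q1, q4}
Sat(EX busy) = {s : some successor in {q0, q1, q2, q4}} = {q1, q2, q3, q4, q8}
Sat((busy ∧ r) ∧ (EX busy)) = {q1, q4}
EG ((busy ∧ r) ∧ (EX busy)): greatest fixpoint, start Z0 = {q1, q4}, keep only states in Sat with some successor in Z. Z1 = {q4}; fixed.
Sat(EG ((busy ∧ r) ∧ (EX busy))) = {q4}
q7 ∉ Sat(EG ((busy ∧ r) ∧ (EX busy))) = {q4}, so the formula does not hold at q7.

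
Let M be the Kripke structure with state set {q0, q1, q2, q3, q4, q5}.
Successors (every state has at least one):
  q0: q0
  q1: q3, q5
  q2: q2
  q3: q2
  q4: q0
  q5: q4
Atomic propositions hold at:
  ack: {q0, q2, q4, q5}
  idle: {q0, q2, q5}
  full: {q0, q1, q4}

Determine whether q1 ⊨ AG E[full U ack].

No

E[full U ack]: least fixpoint, start Z0 = Sat(ack) = {q0, q2, q4, q5}, add states in Sat(full) with some successor in Z. Z1 = {q0, q1, q2, q4, q5}; fixed.
Sat(E[full U ack]) = {q0, q1, q2, q4, q5}
AG E[full U ack]: greatest fixpoint, start Z0 = {q0, q1, q2, q4, q5}, keep only states in Sat with every successor in Z. Z1 = {q0, q2, q4, q5}; fixed.
Sat(AG E[full U ack]) = {q0, q2, q4, q5}
q1 ∉ Sat(AG E[full U ack]) = {q0, q2, q4, q5}, so the formula does not hold at q1.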